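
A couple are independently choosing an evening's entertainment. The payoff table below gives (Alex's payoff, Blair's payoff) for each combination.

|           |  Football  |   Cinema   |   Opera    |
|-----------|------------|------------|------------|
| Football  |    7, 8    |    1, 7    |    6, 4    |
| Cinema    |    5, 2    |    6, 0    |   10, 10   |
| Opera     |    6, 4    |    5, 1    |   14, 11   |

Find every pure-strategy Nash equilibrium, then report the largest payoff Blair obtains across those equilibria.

11

Both Football is a pure NE (Alex: 7 ≥ 6; Blair: 8 ≥ 7). Blair gets 8.
Both Opera is a pure NE (Alex: 14 ≥ 10; Blair: 11 ≥ 4). Blair gets 11.
Every other cell has a profitable deviation for at least one player. Highest of {8, 11} is 11.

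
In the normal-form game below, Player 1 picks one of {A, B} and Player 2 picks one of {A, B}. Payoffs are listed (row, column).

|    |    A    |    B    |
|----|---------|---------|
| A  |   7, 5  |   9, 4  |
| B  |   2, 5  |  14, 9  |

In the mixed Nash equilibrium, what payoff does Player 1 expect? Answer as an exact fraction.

8

Player 2 mixes with probability q on A, chosen so Player 1 is indifferent: 7q + 9(1−q) = 2q + 14(1−q) gives q = 1/2.
Player 1's expected payoff (from either row, since indifferent) is 7·1/2 + 9·1/2 = 8.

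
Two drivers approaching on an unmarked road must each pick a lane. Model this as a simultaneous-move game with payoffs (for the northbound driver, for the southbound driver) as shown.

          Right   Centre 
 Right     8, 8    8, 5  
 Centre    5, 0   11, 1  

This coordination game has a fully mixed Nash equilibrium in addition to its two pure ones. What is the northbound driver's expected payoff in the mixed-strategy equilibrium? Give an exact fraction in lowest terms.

The southbound driver mixes with probability q on Right, chosen so the northbound driver is indifferent: 8q + 8(1−q) = 5q + 11(1−q) gives q = 1/2.
The northbound driver's expected payoff (from either row, since indifferent) is 8·1/2 + 8·1/2 = 8.

8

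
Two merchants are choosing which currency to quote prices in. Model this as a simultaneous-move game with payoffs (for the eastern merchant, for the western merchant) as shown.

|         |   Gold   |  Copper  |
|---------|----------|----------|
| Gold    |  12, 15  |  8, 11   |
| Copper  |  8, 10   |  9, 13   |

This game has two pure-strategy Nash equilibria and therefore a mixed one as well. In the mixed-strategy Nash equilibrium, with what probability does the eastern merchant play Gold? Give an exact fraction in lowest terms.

3/7

The eastern merchant's mix p on Gold must make the western merchant indifferent between Gold and Copper.
The western merchant's payoff from Gold: 15p + 10(1−p). From Copper: 11p + 13(1−p).
Set equal: 4p = 3(1−p) → p = 3/7.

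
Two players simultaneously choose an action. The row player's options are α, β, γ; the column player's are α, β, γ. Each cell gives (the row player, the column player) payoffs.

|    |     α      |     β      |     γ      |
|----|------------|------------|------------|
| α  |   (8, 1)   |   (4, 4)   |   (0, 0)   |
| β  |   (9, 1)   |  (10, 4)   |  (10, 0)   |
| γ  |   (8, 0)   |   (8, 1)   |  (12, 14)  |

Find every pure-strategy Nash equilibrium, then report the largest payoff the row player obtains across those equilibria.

12

Both β is a pure NE (the row player: 10 ≥ 8; the column player: 4 ≥ 1). The row player gets 10.
Both γ is a pure NE (the row player: 12 ≥ 10; the column player: 14 ≥ 1). The row player gets 12.
Every other cell has a profitable deviation for at least one player. Highest of {10, 12} is 12.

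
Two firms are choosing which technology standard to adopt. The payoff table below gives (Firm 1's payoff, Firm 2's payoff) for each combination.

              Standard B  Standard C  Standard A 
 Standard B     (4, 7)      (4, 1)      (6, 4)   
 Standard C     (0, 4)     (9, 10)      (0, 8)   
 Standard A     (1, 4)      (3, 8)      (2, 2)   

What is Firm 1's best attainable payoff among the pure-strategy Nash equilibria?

Both Standard B is a pure NE (Firm 1: 4 ≥ 1; Firm 2: 7 ≥ 4). Firm 1 gets 4.
Both Standard C is a pure NE (Firm 1: 9 ≥ 4; Firm 2: 10 ≥ 8). Firm 1 gets 9.
Every other cell has a profitable deviation for at least one player. Highest of {4, 9} is 9.

9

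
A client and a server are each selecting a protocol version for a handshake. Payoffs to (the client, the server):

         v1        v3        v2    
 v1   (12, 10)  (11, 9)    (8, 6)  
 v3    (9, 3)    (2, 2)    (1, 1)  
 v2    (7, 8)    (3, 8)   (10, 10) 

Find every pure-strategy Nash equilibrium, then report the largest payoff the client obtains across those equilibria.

12

Both v1 is a pure NE (the client: 12 ≥ 9; the server: 10 ≥ 9). The client gets 12.
Both v2 is a pure NE (the client: 10 ≥ 8; the server: 10 ≥ 8). The client gets 10.
Every other cell has a profitable deviation for at least one player. Highest of {12, 10} is 12.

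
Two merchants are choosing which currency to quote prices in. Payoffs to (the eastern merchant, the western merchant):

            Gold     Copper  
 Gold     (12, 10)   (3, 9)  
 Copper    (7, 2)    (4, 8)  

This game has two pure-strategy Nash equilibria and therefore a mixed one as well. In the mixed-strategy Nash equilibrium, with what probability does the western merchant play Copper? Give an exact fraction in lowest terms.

The western merchant's mix q on Gold must make the eastern merchant indifferent between Gold and Copper.
The eastern merchant's payoff from Gold: 12q + 3(1−q). From Copper: 7q + 4(1−q).
Set equal: 5q = 1(1−q) → q = 1/6.
Probability on Copper is 1 − 1/6 = 5/6.

5/6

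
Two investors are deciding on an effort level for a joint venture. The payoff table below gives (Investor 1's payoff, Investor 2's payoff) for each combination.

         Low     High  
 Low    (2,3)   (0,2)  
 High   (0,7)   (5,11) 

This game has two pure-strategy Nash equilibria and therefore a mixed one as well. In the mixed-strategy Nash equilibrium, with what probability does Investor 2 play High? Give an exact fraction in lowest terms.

Investor 2's mix q on Low must make Investor 1 indifferent between Low and High.
Investor 1's payoff from Low: 2q + 0(1−q). From High: 0q + 5(1−q).
Set equal: 2q = 5(1−q) → q = 5/7.
Probability on High is 1 − 5/7 = 2/7.

2/7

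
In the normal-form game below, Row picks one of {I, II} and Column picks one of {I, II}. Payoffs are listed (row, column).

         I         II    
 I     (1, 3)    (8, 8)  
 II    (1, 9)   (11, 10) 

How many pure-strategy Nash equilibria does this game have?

1

Both II: Row gets 11 (best alternative 8); Column gets 10 (best alternative 9). Neither deviates — NE.
Both I is not a NE: Column would switch to II (8 > 3).
No other cell survives both best-response checks, so there is 1 pure NE.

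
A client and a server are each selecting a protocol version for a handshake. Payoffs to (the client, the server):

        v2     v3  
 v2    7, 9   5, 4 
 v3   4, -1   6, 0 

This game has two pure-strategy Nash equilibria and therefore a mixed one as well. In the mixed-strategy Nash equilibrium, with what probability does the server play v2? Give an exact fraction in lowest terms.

1/4

The server's mix q on v2 must make the client indifferent between v2 and v3.
The client's payoff from v2: 7q + 5(1−q). From v3: 4q + 6(1−q).
Set equal: 3q = 1(1−q) → q = 1/4.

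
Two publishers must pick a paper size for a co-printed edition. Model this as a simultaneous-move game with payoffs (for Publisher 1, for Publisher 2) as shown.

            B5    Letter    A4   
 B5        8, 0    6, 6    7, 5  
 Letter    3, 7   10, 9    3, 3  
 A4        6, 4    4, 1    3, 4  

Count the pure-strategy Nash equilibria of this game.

Both Letter: Publisher 1 gets 10 (best alternative 6); Publisher 2 gets 9 (best alternative 7). Neither deviates — NE.
Both B5 is not a NE: Publisher 2 would switch to Letter (6 > 0).
No other cell survives both best-response checks, so there is 1 pure NE.

1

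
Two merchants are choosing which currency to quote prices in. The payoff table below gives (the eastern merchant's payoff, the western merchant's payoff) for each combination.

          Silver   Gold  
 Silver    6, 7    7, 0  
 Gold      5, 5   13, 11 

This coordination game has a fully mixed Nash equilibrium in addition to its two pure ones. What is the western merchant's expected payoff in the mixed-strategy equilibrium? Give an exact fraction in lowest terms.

77/13

The eastern merchant mixes with probability p on Silver, chosen so the western merchant is indifferent: 7p + 5(1−p) = 0p + 11(1−p) gives p = 6/13.
The western merchant's expected payoff is 7·6/13 + 5·7/13 = 77/13.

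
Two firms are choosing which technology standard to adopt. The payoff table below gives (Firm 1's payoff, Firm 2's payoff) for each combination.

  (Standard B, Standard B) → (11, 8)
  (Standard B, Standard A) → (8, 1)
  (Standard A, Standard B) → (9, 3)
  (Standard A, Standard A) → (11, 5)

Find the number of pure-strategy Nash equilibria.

2

Both Standard B: Firm 1 gets 11 (best alternative 9); Firm 2 gets 8 (best alternative 1). Neither deviates — NE.
Both Standard A: Firm 1 gets 11 (best alternative 8); Firm 2 gets 5 (best alternative 3). Neither deviates — NE.
(Standard A, Standard B) is not a NE: Firm 1 would switch to Standard B (11 > 9).
No other cell survives both best-response checks, so there are 2 pure NE.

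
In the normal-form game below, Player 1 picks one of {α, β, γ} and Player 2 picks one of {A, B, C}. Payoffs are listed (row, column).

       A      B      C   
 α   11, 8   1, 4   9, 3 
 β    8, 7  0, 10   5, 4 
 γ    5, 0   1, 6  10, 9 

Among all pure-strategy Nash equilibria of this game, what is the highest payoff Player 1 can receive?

(α, A) is a pure NE (Player 1: 11 ≥ 8; Player 2: 8 ≥ 4). Player 1 gets 11.
(γ, C) is a pure NE (Player 1: 10 ≥ 9; Player 2: 9 ≥ 6). Player 1 gets 10.
Every other cell has a profitable deviation for at least one player. Highest of {11, 10} is 11.

11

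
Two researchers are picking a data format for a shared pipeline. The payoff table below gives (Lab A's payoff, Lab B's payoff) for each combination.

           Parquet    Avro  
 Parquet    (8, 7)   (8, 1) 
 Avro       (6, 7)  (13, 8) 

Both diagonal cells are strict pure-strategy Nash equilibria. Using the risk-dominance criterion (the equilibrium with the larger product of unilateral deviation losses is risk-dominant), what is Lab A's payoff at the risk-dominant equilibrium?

At both Parquet: Lab A loses 8 − 6 = 2 by deviating; Lab B loses 7 − 1 = 6. Product = 2·6 = 12.
At both Avro: Lab A loses 13 − 8 = 5 by deviating; Lab B loses 8 − 7 = 1. Product = 5·1 = 5.
12 > 5, so both Parquet is risk-dominant. Lab A's payoff there is 8.

8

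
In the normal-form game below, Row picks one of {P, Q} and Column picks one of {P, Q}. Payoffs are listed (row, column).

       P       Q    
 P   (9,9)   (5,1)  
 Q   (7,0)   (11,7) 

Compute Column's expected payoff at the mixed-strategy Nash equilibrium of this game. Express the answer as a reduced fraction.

21/5

Row mixes with probability p on P, chosen so Column is indifferent: 9p + 0(1−p) = 1p + 7(1−p) gives p = 7/15.
Column's expected payoff is 9·7/15 + 0·8/15 = 21/5.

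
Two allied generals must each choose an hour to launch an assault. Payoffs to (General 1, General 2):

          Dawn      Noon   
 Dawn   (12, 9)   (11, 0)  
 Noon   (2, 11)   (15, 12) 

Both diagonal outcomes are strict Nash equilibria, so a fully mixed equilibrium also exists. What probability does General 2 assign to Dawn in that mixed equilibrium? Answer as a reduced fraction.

General 2's mix q on Dawn must make General 1 indifferent between Dawn and Noon.
General 1's payoff from Dawn: 12q + 11(1−q). From Noon: 2q + 15(1−q).
Set equal: 10q = 4(1−q) → q = 4/14 = 2/7.

2/7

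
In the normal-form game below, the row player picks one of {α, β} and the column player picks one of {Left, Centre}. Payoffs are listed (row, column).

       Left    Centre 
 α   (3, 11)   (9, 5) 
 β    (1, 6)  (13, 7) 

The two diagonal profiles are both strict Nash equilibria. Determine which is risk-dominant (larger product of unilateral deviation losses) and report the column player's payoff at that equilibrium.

11

At (α, Left): the row player loses 3 − 1 = 2 by deviating; the column player loses 11 − 5 = 6. Product = 2·6 = 12.
At (β, Centre): the row player loses 13 − 9 = 4 by deviating; the column player loses 7 − 6 = 1. Product = 4·1 = 4.
12 > 4, so (α, Left) is risk-dominant. The column player's payoff there is 11.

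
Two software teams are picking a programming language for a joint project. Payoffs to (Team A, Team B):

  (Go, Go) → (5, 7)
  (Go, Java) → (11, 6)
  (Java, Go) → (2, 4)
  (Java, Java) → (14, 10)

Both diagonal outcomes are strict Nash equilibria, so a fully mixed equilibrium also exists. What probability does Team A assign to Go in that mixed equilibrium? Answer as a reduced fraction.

6/7

Team A's mix p on Go must make Team B indifferent between Go and Java.
Team B's payoff from Go: 7p + 4(1−p). From Java: 6p + 10(1−p).
Set equal: 1p = 6(1−p) → p = 6/7.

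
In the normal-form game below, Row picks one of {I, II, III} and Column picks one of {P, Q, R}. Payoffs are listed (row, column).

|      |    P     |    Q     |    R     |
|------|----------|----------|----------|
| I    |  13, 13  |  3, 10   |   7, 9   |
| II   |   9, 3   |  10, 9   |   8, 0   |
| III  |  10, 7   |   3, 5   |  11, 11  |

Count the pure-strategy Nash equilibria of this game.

3

(I, P): Row gets 13 (best alternative 10); Column gets 13 (best alternative 10). Neither deviates — NE.
(II, Q): Row gets 10 (best alternative 3); Column gets 9 (best alternative 3). Neither deviates — NE.
(III, R): Row gets 11 (best alternative 8); Column gets 11 (best alternative 7). Neither deviates — NE.
(II, P) is not a NE: Row would switch to I (13 > 9).
No other cell survives both best-response checks, so there are 3 pure NE.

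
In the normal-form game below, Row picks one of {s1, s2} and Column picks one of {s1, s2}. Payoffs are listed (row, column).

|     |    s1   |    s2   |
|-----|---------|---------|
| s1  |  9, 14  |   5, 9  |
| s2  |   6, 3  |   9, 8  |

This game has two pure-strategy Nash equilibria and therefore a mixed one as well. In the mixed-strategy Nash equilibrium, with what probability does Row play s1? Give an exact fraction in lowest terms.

Row's mix p on s1 must make Column indifferent between s1 and s2.
Column's payoff from s1: 14p + 3(1−p). From s2: 9p + 8(1−p).
Set equal: 5p = 5(1−p) → p = 5/10 = 1/2.

1/2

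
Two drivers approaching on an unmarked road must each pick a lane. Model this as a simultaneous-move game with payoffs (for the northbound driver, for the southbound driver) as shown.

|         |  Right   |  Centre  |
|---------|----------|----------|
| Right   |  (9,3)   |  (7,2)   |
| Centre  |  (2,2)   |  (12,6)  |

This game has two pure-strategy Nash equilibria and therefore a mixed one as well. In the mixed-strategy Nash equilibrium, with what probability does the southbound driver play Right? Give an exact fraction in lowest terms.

The southbound driver's mix q on Right must make the northbound driver indifferent between Right and Centre.
The northbound driver's payoff from Right: 9q + 7(1−q). From Centre: 2q + 12(1−q).
Set equal: 7q = 5(1−q) → q = 5/12.

5/12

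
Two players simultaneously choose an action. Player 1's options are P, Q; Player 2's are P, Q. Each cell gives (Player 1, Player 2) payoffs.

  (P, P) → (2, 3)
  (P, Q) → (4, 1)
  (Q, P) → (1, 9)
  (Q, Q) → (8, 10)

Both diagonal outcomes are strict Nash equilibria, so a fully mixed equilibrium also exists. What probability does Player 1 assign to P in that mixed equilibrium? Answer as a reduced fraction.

Player 1's mix p on P must make Player 2 indifferent between P and Q.
Player 2's payoff from P: 3p + 9(1−p). From Q: 1p + 10(1−p).
Set equal: 2p = 1(1−p) → p = 1/3.

1/3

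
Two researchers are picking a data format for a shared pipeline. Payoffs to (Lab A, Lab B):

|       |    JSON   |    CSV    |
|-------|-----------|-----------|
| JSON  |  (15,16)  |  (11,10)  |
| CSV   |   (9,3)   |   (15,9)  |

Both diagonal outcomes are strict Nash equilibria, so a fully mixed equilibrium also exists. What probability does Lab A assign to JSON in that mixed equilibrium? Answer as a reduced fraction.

1/2

Lab A's mix p on JSON must make Lab B indifferent between JSON and CSV.
Lab B's payoff from JSON: 16p + 3(1−p). From CSV: 10p + 9(1−p).
Set equal: 6p = 6(1−p) → p = 6/12 = 1/2.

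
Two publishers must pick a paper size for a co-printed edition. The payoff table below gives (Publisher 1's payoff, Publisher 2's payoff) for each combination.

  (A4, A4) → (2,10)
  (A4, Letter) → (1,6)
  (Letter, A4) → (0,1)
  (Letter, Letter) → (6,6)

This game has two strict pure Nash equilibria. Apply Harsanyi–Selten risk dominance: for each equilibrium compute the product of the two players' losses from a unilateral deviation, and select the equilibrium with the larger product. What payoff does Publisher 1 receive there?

6

At both A4: Publisher 1 loses 2 − 0 = 2 by deviating; Publisher 2 loses 10 − 6 = 4. Product = 2·4 = 8.
At both Letter: Publisher 1 loses 6 − 1 = 5 by deviating; Publisher 2 loses 6 − 1 = 5. Product = 5·5 = 25.
25 > 8, so both Letter is risk-dominant. Publisher 1's payoff there is 6.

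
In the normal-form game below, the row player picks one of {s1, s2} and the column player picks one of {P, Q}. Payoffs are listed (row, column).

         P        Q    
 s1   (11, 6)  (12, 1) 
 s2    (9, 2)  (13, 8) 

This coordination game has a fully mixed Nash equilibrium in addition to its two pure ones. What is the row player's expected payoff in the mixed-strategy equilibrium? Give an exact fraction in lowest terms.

The column player mixes with probability q on P, chosen so the row player is indifferent: 11q + 12(1−q) = 9q + 13(1−q) gives q = 1/3.
The row player's expected payoff (from either row, since indifferent) is 11·1/3 + 12·2/3 = 35/3.

35/3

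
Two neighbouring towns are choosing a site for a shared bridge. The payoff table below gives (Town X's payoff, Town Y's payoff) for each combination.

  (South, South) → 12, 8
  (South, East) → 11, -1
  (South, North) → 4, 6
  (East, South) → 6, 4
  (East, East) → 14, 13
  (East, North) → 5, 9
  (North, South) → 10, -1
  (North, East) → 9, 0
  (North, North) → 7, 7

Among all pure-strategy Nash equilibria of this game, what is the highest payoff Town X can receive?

Both South is a pure NE (Town X: 12 ≥ 10; Town Y: 8 ≥ 6). Town X gets 12.
Both East is a pure NE (Town X: 14 ≥ 11; Town Y: 13 ≥ 9). Town X gets 14.
Both North is a pure NE (Town X: 7 ≥ 5; Town Y: 7 ≥ 0). Town X gets 7.
Every other cell has a profitable deviation for at least one player. Highest of {12, 14, 7} is 14.

14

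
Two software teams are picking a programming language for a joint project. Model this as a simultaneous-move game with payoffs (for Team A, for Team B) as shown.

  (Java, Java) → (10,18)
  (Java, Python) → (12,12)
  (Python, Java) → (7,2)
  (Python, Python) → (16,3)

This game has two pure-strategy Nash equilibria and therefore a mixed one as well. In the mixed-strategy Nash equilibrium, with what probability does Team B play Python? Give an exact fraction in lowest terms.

Team B's mix q on Java must make Team A indifferent between Java and Python.
Team A's payoff from Java: 10q + 12(1−q). From Python: 7q + 16(1−q).
Set equal: 3q = 4(1−q) → q = 4/7.
Probability on Python is 1 − 4/7 = 3/7.

3/7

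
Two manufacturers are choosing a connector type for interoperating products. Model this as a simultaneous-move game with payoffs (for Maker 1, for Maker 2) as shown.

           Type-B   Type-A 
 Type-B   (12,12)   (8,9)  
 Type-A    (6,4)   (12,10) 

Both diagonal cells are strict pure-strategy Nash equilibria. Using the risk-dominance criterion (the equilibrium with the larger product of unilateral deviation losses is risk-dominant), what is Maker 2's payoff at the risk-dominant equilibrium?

10

At both Type-B: Maker 1 loses 12 − 6 = 6 by deviating; Maker 2 loses 12 − 9 = 3. Product = 6·3 = 18.
At both Type-A: Maker 1 loses 12 − 8 = 4 by deviating; Maker 2 loses 10 − 4 = 6. Product = 4·6 = 24.
24 > 18, so both Type-A is risk-dominant. Maker 2's payoff there is 10.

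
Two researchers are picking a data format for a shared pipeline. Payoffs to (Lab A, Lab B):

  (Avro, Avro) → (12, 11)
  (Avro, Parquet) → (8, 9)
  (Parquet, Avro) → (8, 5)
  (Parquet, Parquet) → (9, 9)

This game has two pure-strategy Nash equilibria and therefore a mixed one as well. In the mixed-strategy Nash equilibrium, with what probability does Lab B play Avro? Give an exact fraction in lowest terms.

Lab B's mix q on Avro must make Lab A indifferent between Avro and Parquet.
Lab A's payoff from Avro: 12q + 8(1−q). From Parquet: 8q + 9(1−q).
Set equal: 4q = 1(1−q) → q = 1/5.

1/5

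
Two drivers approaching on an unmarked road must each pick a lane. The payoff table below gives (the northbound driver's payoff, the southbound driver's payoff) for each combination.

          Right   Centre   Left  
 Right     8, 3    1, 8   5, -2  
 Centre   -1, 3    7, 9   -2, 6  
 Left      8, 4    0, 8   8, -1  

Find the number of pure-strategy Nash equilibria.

Both Centre: the northbound driver gets 7 (best alternative 1); the southbound driver gets 9 (best alternative 6). Neither deviates — NE.
Both Right is not a NE: the southbound driver would switch to Centre (8 > 3).
No other cell survives both best-response checks, so there is 1 pure NE.

1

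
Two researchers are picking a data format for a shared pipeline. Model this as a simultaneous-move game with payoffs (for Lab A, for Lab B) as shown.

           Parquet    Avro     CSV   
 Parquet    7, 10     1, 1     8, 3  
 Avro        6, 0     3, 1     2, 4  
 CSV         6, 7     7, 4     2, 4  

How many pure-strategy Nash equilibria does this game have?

1

Both Parquet: Lab A gets 7 (best alternative 6); Lab B gets 10 (best alternative 3). Neither deviates — NE.
Both CSV is not a NE: Lab A would switch to Parquet (8 > 2).
No other cell survives both best-response checks, so there is 1 pure NE.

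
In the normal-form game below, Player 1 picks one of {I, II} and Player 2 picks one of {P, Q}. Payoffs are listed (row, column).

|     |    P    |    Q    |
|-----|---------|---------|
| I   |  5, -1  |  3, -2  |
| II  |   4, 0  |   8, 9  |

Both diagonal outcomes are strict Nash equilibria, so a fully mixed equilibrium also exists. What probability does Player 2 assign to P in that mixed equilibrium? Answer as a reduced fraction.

5/6

Player 2's mix q on P must make Player 1 indifferent between I and II.
Player 1's payoff from I: 5q + 3(1−q). From II: 4q + 8(1−q).
Set equal: 1q = 5(1−q) → q = 5/6.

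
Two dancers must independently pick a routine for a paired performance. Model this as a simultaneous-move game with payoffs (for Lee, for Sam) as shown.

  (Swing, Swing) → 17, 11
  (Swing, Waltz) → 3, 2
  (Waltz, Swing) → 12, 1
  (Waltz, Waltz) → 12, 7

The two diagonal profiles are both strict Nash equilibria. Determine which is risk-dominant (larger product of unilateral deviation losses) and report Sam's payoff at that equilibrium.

At both Swing: Lee loses 17 − 12 = 5 by deviating; Sam loses 11 − 2 = 9. Product = 5·9 = 45.
At both Waltz: Lee loses 12 − 3 = 9 by deviating; Sam loses 7 − 1 = 6. Product = 9·6 = 54.
54 > 45, so both Waltz is risk-dominant. Sam's payoff there is 7.

7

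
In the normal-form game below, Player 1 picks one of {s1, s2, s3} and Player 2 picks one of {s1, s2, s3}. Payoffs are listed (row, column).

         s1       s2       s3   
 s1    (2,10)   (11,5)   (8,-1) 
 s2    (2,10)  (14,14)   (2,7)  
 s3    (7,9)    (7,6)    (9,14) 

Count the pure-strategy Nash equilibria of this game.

2

Both s2: Player 1 gets 14 (best alternative 11); Player 2 gets 14 (best alternative 10). Neither deviates — NE.
Both s3: Player 1 gets 9 (best alternative 8); Player 2 gets 14 (best alternative 9). Neither deviates — NE.
Both s1 is not a NE: Player 1 would switch to s3 (7 > 2).
No other cell survives both best-response checks, so there are 2 pure NE.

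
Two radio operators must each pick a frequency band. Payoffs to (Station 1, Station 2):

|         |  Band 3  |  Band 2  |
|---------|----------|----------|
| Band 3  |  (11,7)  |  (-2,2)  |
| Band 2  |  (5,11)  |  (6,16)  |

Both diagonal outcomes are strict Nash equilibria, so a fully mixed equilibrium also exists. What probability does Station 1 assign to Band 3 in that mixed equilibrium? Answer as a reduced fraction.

1/2

Station 1's mix p on Band 3 must make Station 2 indifferent between Band 3 and Band 2.
Station 2's payoff from Band 3: 7p + 11(1−p). From Band 2: 2p + 16(1−p).
Set equal: 5p = 5(1−p) → p = 5/10 = 1/2.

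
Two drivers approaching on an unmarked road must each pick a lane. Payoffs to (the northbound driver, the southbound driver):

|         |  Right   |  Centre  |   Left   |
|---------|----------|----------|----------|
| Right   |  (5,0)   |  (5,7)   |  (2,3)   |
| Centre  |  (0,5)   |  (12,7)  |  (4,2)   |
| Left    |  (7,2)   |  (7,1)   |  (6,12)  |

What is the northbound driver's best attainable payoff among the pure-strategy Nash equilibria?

12

Both Centre is a pure NE (the northbound driver: 12 ≥ 7; the southbound driver: 7 ≥ 5). The northbound driver gets 12.
Both Left is a pure NE (the northbound driver: 6 ≥ 4; the southbound driver: 12 ≥ 2). The northbound driver gets 6.
Every other cell has a profitable deviation for at least one player. Highest of {12, 6} is 12.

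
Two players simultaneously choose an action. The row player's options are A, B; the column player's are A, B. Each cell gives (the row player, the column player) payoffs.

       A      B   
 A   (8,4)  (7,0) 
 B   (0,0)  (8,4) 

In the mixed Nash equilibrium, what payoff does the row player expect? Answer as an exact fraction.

The column player mixes with probability q on A, chosen so the row player is indifferent: 8q + 7(1−q) = 0q + 8(1−q) gives q = 1/9.
The row player's expected payoff (from either row, since indifferent) is 8·1/9 + 7·8/9 = 64/9.

64/9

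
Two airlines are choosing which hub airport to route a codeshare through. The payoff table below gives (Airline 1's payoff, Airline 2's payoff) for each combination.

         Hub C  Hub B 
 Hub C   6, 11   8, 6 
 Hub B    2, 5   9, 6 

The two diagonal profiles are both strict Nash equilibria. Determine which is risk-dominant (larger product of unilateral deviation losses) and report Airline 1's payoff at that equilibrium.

At both Hub C: Airline 1 loses 6 − 2 = 4 by deviating; Airline 2 loses 11 − 6 = 5. Product = 4·5 = 20.
At both Hub B: Airline 1 loses 9 − 8 = 1 by deviating; Airline 2 loses 6 − 5 = 1. Product = 1·1 = 1.
20 > 1, so both Hub C is risk-dominant. Airline 1's payoff there is 6.

6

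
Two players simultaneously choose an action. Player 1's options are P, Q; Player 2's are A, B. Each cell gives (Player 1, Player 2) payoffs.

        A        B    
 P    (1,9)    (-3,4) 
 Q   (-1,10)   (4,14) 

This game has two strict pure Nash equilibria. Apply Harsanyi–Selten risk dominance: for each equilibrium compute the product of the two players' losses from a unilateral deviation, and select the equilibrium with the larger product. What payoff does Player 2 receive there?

14

At (P, A): Player 1 loses 1 − (-1) = 2 by deviating; Player 2 loses 9 − 4 = 5. Product = 2·5 = 10.
At (Q, B): Player 1 loses 4 − (-3) = 7 by deviating; Player 2 loses 14 − 10 = 4. Product = 7·4 = 28.
28 > 10, so (Q, B) is risk-dominant. Player 2's payoff there is 14.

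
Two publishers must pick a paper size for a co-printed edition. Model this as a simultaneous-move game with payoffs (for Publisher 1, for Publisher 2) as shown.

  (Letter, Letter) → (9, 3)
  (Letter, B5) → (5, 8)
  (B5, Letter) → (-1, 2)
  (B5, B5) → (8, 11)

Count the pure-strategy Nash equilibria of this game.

Both B5: Publisher 1 gets 8 (best alternative 5); Publisher 2 gets 11 (best alternative 2). Neither deviates — NE.
Both Letter is not a NE: Publisher 2 would switch to B5 (8 > 3).
No other cell survives both best-response checks, so there is 1 pure NE.

1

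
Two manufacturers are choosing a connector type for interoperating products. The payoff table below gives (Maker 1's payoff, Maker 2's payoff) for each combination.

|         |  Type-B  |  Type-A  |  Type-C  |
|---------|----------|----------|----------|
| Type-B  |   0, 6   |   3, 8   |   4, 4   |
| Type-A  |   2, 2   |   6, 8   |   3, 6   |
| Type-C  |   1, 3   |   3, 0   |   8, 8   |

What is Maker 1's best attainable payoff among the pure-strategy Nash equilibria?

8

Both Type-A is a pure NE (Maker 1: 6 ≥ 3; Maker 2: 8 ≥ 6). Maker 1 gets 6.
Both Type-C is a pure NE (Maker 1: 8 ≥ 4; Maker 2: 8 ≥ 3). Maker 1 gets 8.
Every other cell has a profitable deviation for at least one player. Highest of {6, 8} is 8.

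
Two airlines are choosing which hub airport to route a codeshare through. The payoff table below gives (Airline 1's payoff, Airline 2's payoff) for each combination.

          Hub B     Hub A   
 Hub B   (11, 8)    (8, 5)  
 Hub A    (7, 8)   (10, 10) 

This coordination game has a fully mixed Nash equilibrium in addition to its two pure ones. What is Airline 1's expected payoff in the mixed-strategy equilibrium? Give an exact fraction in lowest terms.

9

Airline 2 mixes with probability q on Hub B, chosen so Airline 1 is indifferent: 11q + 8(1−q) = 7q + 10(1−q) gives q = 1/3.
Airline 1's expected payoff (from either row, since indifferent) is 11·1/3 + 8·2/3 = 9.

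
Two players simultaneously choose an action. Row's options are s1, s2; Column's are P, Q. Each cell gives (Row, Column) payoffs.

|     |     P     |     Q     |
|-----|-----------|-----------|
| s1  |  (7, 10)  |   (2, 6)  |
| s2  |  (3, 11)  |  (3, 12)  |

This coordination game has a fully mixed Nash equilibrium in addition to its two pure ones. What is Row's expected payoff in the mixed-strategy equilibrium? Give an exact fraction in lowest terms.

Column mixes with probability q on P, chosen so Row is indifferent: 7q + 2(1−q) = 3q + 3(1−q) gives q = 1/5.
Row's expected payoff (from either row, since indifferent) is 7·1/5 + 2·4/5 = 3.

3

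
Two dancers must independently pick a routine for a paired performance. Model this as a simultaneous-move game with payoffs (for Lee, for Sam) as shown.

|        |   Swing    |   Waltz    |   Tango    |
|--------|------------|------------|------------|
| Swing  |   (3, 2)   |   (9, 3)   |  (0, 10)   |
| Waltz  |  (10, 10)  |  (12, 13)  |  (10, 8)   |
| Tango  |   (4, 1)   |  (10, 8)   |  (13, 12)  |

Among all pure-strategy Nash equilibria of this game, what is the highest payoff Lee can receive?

13

Both Waltz is a pure NE (Lee: 12 ≥ 10; Sam: 13 ≥ 10). Lee gets 12.
Both Tango is a pure NE (Lee: 13 ≥ 10; Sam: 12 ≥ 8). Lee gets 13.
Every other cell has a profitable deviation for at least one player. Highest of {12, 13} is 13.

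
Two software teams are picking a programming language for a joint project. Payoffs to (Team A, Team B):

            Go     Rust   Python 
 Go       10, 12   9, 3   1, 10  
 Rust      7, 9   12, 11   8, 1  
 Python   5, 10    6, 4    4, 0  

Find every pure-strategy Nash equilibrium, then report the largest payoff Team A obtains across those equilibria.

12

Both Go is a pure NE (Team A: 10 ≥ 7; Team B: 12 ≥ 10). Team A gets 10.
Both Rust is a pure NE (Team A: 12 ≥ 9; Team B: 11 ≥ 9). Team A gets 12.
Every other cell has a profitable deviation for at least one player. Highest of {10, 12} is 12.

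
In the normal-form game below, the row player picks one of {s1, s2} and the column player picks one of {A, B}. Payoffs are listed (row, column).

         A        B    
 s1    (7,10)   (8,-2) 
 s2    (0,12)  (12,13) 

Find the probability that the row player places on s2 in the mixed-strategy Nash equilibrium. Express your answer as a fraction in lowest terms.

12/13

The row player's mix p on s1 must make the column player indifferent between A and B.
The column player's payoff from A: 10p + 12(1−p). From B: (-2)p + 13(1−p).
Set equal: 12p = 1(1−p) → p = 1/13.
Probability on s2 is 1 − 1/13 = 12/13.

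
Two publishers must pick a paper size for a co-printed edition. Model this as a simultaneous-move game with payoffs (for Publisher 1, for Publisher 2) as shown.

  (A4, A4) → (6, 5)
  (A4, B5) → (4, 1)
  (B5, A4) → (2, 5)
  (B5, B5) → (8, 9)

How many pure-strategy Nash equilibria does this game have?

2

Both A4: Publisher 1 gets 6 (best alternative 2); Publisher 2 gets 5 (best alternative 1). Neither deviates — NE.
Both B5: Publisher 1 gets 8 (best alternative 4); Publisher 2 gets 9 (best alternative 5). Neither deviates — NE.
(A4, B5) is not a NE: Publisher 1 would switch to B5 (8 > 4).
No other cell survives both best-response checks, so there are 2 pure NE.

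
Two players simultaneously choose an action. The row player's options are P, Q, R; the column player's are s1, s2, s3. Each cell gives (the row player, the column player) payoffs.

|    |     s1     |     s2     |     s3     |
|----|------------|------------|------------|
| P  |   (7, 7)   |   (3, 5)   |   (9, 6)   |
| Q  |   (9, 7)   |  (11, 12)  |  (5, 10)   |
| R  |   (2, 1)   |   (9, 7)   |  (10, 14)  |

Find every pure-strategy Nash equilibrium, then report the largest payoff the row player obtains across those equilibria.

(Q, s2) is a pure NE (the row player: 11 ≥ 9; the column player: 12 ≥ 10). The row player gets 11.
(R, s3) is a pure NE (the row player: 10 ≥ 9; the column player: 14 ≥ 7). The row player gets 10.
Every other cell has a profitable deviation for at least one player. Highest of {11, 10} is 11.

11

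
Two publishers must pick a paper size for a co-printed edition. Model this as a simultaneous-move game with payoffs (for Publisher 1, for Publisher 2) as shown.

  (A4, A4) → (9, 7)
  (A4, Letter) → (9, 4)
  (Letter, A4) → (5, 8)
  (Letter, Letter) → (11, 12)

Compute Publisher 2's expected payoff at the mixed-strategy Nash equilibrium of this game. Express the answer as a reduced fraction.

52/7

Publisher 1 mixes with probability p on A4, chosen so Publisher 2 is indifferent: 7p + 8(1−p) = 4p + 12(1−p) gives p = 4/7.
Publisher 2's expected payoff is 7·4/7 + 8·3/7 = 52/7.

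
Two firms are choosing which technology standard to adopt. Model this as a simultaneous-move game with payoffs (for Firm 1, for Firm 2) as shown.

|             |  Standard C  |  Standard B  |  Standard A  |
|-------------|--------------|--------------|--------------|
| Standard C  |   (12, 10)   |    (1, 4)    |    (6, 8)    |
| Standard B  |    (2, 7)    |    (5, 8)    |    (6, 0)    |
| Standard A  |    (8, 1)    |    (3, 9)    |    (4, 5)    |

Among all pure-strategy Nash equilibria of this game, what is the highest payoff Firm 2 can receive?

Both Standard C is a pure NE (Firm 1: 12 ≥ 8; Firm 2: 10 ≥ 8). Firm 2 gets 10.
Both Standard B is a pure NE (Firm 1: 5 ≥ 3; Firm 2: 8 ≥ 7). Firm 2 gets 8.
Every other cell has a profitable deviation for at least one player. Highest of {10, 8} is 10.

10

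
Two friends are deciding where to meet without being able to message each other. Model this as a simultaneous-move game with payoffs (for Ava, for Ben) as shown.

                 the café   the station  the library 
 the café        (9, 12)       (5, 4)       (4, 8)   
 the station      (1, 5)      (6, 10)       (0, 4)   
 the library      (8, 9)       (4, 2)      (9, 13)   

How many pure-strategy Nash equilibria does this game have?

Both the café: Ava gets 9 (best alternative 8); Ben gets 12 (best alternative 8). Neither deviates — NE.
Both the station: Ava gets 6 (best alternative 5); Ben gets 10 (best alternative 5). Neither deviates — NE.
Both the library: Ava gets 9 (best alternative 4); Ben gets 13 (best alternative 9). Neither deviates — NE.
(the library, the station) is not a NE: Ava would switch to the station (6 > 4).
No other cell survives both best-response checks, so there are 3 pure NE.

3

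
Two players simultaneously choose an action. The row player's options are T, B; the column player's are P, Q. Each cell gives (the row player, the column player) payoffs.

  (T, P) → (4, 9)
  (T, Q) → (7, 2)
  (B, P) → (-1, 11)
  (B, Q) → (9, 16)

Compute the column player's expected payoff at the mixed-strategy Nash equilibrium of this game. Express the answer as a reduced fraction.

The row player mixes with probability p on T, chosen so the column player is indifferent: 9p + 11(1−p) = 2p + 16(1−p) gives p = 5/12.
The column player's expected payoff is 9·5/12 + 11·7/12 = 61/6.

61/6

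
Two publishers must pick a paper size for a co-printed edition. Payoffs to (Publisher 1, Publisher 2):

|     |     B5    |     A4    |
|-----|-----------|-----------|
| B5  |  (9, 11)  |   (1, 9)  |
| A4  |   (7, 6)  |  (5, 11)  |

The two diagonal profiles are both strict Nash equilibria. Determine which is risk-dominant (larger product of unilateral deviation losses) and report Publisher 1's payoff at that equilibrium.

5

At both B5: Publisher 1 loses 9 − 7 = 2 by deviating; Publisher 2 loses 11 − 9 = 2. Product = 2·2 = 4.
At both A4: Publisher 1 loses 5 − 1 = 4 by deviating; Publisher 2 loses 11 − 6 = 5. Product = 4·5 = 20.
20 > 4, so both A4 is risk-dominant. Publisher 1's payoff there is 5.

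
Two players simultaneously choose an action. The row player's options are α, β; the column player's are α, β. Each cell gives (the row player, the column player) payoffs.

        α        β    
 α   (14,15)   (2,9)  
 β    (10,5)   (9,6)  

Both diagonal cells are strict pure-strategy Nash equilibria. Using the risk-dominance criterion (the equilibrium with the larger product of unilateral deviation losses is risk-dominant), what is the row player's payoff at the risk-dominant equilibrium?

14

At both α: the row player loses 14 − 10 = 4 by deviating; the column player loses 15 − 9 = 6. Product = 4·6 = 24.
At both β: the row player loses 9 − 2 = 7 by deviating; the column player loses 6 − 5 = 1. Product = 7·1 = 7.
24 > 7, so both α is risk-dominant. The row player's payoff there is 14.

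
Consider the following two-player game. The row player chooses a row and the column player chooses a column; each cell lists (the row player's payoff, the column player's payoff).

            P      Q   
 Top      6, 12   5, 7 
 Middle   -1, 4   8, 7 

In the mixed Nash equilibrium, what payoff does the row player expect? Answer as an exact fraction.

53/10

The column player mixes with probability q on P, chosen so the row player is indifferent: 6q + 5(1−q) = (-1)q + 8(1−q) gives q = 3/10.
The row player's expected payoff (from either row, since indifferent) is 6·3/10 + 5·7/10 = 53/10.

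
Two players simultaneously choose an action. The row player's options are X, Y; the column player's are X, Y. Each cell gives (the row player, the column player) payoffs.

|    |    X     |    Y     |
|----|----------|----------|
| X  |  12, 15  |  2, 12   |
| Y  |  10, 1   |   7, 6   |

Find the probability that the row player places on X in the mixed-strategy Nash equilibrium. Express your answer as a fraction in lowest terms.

The row player's mix p on X must make the column player indifferent between X and Y.
The column player's payoff from X: 15p + 1(1−p). From Y: 12p + 6(1−p).
Set equal: 3p = 5(1−p) → p = 5/8.

5/8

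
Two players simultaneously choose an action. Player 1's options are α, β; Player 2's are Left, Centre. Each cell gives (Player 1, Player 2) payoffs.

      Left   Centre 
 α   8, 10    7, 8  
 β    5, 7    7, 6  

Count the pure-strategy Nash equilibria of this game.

1

(α, Left): Player 1 gets 8 (best alternative 5); Player 2 gets 10 (best alternative 8). Neither deviates — NE.
(β, Centre) is not a NE: Player 2 would switch to Left (7 > 6).
No other cell survives both best-response checks, so there is 1 pure NE.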